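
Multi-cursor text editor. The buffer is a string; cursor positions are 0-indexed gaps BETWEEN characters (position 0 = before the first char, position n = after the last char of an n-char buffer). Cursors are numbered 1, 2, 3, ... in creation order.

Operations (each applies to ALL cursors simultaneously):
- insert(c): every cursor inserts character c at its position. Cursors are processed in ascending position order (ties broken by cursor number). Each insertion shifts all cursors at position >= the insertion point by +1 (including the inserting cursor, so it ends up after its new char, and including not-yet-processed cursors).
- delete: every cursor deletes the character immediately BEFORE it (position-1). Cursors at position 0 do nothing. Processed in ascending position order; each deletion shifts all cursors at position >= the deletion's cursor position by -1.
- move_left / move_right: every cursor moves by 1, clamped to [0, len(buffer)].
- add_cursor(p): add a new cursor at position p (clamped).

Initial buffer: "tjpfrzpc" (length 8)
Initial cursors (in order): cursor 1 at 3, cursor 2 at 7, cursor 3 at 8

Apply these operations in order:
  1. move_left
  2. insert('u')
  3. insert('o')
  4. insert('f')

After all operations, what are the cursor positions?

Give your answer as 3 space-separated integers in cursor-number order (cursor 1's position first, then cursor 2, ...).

Answer: 5 12 16

Derivation:
After op 1 (move_left): buffer="tjpfrzpc" (len 8), cursors c1@2 c2@6 c3@7, authorship ........
After op 2 (insert('u')): buffer="tjupfrzupuc" (len 11), cursors c1@3 c2@8 c3@10, authorship ..1....2.3.
After op 3 (insert('o')): buffer="tjuopfrzuopuoc" (len 14), cursors c1@4 c2@10 c3@13, authorship ..11....22.33.
After op 4 (insert('f')): buffer="tjuofpfrzuofpuofc" (len 17), cursors c1@5 c2@12 c3@16, authorship ..111....222.333.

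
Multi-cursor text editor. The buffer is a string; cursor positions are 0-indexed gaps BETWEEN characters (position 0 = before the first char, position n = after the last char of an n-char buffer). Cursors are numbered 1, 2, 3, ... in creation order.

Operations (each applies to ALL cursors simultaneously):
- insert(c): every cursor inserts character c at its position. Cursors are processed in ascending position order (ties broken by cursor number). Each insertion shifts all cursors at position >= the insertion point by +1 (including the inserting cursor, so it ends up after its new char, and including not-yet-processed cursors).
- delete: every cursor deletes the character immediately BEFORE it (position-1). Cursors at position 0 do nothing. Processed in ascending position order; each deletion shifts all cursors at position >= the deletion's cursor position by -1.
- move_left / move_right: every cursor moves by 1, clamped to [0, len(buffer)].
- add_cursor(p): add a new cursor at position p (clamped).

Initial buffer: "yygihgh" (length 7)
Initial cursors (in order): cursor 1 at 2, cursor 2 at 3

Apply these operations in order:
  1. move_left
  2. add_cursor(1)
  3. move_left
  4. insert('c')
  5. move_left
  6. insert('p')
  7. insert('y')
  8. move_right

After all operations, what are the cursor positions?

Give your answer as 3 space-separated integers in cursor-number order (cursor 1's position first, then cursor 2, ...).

After op 1 (move_left): buffer="yygihgh" (len 7), cursors c1@1 c2@2, authorship .......
After op 2 (add_cursor(1)): buffer="yygihgh" (len 7), cursors c1@1 c3@1 c2@2, authorship .......
After op 3 (move_left): buffer="yygihgh" (len 7), cursors c1@0 c3@0 c2@1, authorship .......
After op 4 (insert('c')): buffer="ccycygihgh" (len 10), cursors c1@2 c3@2 c2@4, authorship 13.2......
After op 5 (move_left): buffer="ccycygihgh" (len 10), cursors c1@1 c3@1 c2@3, authorship 13.2......
After op 6 (insert('p')): buffer="cppcypcygihgh" (len 13), cursors c1@3 c3@3 c2@6, authorship 1133.22......
After op 7 (insert('y')): buffer="cppyycypycygihgh" (len 16), cursors c1@5 c3@5 c2@9, authorship 113133.222......
After op 8 (move_right): buffer="cppyycypycygihgh" (len 16), cursors c1@6 c3@6 c2@10, authorship 113133.222......

Answer: 6 10 6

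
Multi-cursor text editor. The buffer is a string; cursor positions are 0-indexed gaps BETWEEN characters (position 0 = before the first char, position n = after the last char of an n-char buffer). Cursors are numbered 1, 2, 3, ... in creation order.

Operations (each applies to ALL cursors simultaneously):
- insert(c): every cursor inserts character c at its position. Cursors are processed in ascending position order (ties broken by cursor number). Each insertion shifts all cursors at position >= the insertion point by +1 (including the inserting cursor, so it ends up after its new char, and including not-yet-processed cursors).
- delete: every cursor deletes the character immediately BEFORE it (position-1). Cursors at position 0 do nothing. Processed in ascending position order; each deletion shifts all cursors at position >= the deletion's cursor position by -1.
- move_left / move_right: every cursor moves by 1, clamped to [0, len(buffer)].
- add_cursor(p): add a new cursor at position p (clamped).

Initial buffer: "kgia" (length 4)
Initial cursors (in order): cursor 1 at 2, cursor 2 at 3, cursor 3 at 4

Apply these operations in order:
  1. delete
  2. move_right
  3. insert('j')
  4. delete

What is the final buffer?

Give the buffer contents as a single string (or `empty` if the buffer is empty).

Answer: k

Derivation:
After op 1 (delete): buffer="k" (len 1), cursors c1@1 c2@1 c3@1, authorship .
After op 2 (move_right): buffer="k" (len 1), cursors c1@1 c2@1 c3@1, authorship .
After op 3 (insert('j')): buffer="kjjj" (len 4), cursors c1@4 c2@4 c3@4, authorship .123
After op 4 (delete): buffer="k" (len 1), cursors c1@1 c2@1 c3@1, authorship .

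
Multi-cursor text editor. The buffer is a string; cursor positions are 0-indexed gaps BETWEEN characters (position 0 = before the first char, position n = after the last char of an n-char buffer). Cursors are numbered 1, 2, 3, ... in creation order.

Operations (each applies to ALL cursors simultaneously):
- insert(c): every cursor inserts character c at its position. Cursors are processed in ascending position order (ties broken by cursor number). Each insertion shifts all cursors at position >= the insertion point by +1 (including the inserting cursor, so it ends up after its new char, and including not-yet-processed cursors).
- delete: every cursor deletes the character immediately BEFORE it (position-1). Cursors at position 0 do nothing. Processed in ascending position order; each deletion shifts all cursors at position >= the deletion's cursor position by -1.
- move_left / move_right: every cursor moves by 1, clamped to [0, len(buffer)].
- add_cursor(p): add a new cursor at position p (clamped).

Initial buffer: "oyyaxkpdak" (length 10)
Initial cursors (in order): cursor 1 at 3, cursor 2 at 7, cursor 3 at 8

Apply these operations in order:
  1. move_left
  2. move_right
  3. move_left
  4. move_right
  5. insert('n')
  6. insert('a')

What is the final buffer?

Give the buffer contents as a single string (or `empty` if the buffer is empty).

After op 1 (move_left): buffer="oyyaxkpdak" (len 10), cursors c1@2 c2@6 c3@7, authorship ..........
After op 2 (move_right): buffer="oyyaxkpdak" (len 10), cursors c1@3 c2@7 c3@8, authorship ..........
After op 3 (move_left): buffer="oyyaxkpdak" (len 10), cursors c1@2 c2@6 c3@7, authorship ..........
After op 4 (move_right): buffer="oyyaxkpdak" (len 10), cursors c1@3 c2@7 c3@8, authorship ..........
After op 5 (insert('n')): buffer="oyynaxkpndnak" (len 13), cursors c1@4 c2@9 c3@11, authorship ...1....2.3..
After op 6 (insert('a')): buffer="oyynaaxkpnadnaak" (len 16), cursors c1@5 c2@11 c3@14, authorship ...11....22.33..

Answer: oyynaaxkpnadnaak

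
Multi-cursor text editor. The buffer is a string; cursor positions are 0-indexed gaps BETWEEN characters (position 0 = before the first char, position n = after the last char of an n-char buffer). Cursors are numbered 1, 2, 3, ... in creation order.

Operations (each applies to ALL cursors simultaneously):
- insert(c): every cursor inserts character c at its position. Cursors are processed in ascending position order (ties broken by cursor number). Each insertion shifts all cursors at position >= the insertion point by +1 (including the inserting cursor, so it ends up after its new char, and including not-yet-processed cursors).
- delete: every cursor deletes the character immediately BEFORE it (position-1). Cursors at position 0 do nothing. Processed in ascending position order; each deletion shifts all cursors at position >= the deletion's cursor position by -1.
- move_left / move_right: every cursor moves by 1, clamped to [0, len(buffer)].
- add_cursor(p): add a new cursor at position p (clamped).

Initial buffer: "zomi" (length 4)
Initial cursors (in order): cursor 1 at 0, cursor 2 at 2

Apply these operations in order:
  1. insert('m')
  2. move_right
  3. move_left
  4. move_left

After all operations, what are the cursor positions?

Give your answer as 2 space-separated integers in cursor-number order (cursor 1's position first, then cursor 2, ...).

After op 1 (insert('m')): buffer="mzommi" (len 6), cursors c1@1 c2@4, authorship 1..2..
After op 2 (move_right): buffer="mzommi" (len 6), cursors c1@2 c2@5, authorship 1..2..
After op 3 (move_left): buffer="mzommi" (len 6), cursors c1@1 c2@4, authorship 1..2..
After op 4 (move_left): buffer="mzommi" (len 6), cursors c1@0 c2@3, authorship 1..2..

Answer: 0 3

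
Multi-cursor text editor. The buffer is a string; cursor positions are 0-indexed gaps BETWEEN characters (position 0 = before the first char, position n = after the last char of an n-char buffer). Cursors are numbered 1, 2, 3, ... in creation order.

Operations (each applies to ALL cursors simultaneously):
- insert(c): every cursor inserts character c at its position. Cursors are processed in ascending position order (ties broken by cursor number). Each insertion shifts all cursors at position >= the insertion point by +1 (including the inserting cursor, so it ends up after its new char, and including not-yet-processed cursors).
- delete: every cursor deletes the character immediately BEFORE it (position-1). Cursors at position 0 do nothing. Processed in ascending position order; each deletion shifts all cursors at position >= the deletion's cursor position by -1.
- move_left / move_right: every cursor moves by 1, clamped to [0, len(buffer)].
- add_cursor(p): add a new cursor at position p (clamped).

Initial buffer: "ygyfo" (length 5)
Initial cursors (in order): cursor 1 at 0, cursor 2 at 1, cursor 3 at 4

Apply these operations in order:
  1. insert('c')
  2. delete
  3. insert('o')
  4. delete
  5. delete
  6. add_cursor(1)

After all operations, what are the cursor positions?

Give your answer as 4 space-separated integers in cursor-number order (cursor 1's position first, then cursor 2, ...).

Answer: 0 0 2 1

Derivation:
After op 1 (insert('c')): buffer="cycgyfco" (len 8), cursors c1@1 c2@3 c3@7, authorship 1.2...3.
After op 2 (delete): buffer="ygyfo" (len 5), cursors c1@0 c2@1 c3@4, authorship .....
After op 3 (insert('o')): buffer="oyogyfoo" (len 8), cursors c1@1 c2@3 c3@7, authorship 1.2...3.
After op 4 (delete): buffer="ygyfo" (len 5), cursors c1@0 c2@1 c3@4, authorship .....
After op 5 (delete): buffer="gyo" (len 3), cursors c1@0 c2@0 c3@2, authorship ...
After op 6 (add_cursor(1)): buffer="gyo" (len 3), cursors c1@0 c2@0 c4@1 c3@2, authorship ...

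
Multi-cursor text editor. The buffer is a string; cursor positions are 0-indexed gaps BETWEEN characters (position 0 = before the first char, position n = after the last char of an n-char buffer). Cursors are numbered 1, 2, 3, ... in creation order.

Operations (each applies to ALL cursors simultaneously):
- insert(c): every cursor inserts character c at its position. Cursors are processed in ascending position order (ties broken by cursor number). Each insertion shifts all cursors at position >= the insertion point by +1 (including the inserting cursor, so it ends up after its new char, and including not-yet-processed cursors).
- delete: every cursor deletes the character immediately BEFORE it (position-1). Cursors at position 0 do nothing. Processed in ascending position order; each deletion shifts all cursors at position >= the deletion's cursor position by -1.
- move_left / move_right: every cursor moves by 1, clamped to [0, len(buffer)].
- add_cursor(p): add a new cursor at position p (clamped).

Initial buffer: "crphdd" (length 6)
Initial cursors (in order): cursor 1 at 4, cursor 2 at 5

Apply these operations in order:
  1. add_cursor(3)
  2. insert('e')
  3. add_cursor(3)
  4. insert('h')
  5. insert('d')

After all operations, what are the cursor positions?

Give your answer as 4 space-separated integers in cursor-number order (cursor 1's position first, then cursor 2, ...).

Answer: 12 16 8 5

Derivation:
After op 1 (add_cursor(3)): buffer="crphdd" (len 6), cursors c3@3 c1@4 c2@5, authorship ......
After op 2 (insert('e')): buffer="crpeheded" (len 9), cursors c3@4 c1@6 c2@8, authorship ...3.1.2.
After op 3 (add_cursor(3)): buffer="crpeheded" (len 9), cursors c4@3 c3@4 c1@6 c2@8, authorship ...3.1.2.
After op 4 (insert('h')): buffer="crphehhehdehd" (len 13), cursors c4@4 c3@6 c1@9 c2@12, authorship ...433.11.22.
After op 5 (insert('d')): buffer="crphdehdhehddehdd" (len 17), cursors c4@5 c3@8 c1@12 c2@16, authorship ...44333.111.222.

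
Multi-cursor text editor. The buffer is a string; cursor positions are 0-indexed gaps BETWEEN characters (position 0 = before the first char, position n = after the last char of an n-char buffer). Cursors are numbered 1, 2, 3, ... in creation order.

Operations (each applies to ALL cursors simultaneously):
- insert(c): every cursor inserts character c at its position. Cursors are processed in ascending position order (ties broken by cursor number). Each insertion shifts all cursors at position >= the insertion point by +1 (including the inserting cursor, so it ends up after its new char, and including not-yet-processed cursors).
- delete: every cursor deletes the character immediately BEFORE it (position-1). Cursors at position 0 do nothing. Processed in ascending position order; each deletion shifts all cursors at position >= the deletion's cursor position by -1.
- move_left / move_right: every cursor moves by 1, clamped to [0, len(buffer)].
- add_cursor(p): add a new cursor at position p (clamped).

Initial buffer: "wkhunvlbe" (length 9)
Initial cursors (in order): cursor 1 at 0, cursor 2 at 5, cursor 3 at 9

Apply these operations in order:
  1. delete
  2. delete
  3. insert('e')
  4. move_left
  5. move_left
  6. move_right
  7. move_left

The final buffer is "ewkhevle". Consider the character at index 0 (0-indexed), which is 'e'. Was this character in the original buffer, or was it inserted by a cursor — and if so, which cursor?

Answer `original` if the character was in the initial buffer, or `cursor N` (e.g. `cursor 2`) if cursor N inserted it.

Answer: cursor 1

Derivation:
After op 1 (delete): buffer="wkhuvlb" (len 7), cursors c1@0 c2@4 c3@7, authorship .......
After op 2 (delete): buffer="wkhvl" (len 5), cursors c1@0 c2@3 c3@5, authorship .....
After op 3 (insert('e')): buffer="ewkhevle" (len 8), cursors c1@1 c2@5 c3@8, authorship 1...2..3
After op 4 (move_left): buffer="ewkhevle" (len 8), cursors c1@0 c2@4 c3@7, authorship 1...2..3
After op 5 (move_left): buffer="ewkhevle" (len 8), cursors c1@0 c2@3 c3@6, authorship 1...2..3
After op 6 (move_right): buffer="ewkhevle" (len 8), cursors c1@1 c2@4 c3@7, authorship 1...2..3
After op 7 (move_left): buffer="ewkhevle" (len 8), cursors c1@0 c2@3 c3@6, authorship 1...2..3
Authorship (.=original, N=cursor N): 1 . . . 2 . . 3
Index 0: author = 1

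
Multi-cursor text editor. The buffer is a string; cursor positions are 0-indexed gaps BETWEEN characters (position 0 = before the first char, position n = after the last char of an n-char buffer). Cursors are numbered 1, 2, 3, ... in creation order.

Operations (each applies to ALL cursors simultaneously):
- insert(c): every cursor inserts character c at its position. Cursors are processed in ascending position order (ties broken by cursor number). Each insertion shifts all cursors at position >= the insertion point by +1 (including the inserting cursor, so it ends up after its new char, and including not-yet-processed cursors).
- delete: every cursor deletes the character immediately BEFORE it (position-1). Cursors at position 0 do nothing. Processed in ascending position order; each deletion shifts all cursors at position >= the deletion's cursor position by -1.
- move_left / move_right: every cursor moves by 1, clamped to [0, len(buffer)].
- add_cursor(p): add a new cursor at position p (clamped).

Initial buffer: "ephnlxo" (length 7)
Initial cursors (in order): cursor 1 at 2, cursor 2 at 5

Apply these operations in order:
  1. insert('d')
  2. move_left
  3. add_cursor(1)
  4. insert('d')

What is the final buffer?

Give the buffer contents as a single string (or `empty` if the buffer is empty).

After op 1 (insert('d')): buffer="epdhnldxo" (len 9), cursors c1@3 c2@7, authorship ..1...2..
After op 2 (move_left): buffer="epdhnldxo" (len 9), cursors c1@2 c2@6, authorship ..1...2..
After op 3 (add_cursor(1)): buffer="epdhnldxo" (len 9), cursors c3@1 c1@2 c2@6, authorship ..1...2..
After op 4 (insert('d')): buffer="edpddhnlddxo" (len 12), cursors c3@2 c1@4 c2@9, authorship .3.11...22..

Answer: edpddhnlddxo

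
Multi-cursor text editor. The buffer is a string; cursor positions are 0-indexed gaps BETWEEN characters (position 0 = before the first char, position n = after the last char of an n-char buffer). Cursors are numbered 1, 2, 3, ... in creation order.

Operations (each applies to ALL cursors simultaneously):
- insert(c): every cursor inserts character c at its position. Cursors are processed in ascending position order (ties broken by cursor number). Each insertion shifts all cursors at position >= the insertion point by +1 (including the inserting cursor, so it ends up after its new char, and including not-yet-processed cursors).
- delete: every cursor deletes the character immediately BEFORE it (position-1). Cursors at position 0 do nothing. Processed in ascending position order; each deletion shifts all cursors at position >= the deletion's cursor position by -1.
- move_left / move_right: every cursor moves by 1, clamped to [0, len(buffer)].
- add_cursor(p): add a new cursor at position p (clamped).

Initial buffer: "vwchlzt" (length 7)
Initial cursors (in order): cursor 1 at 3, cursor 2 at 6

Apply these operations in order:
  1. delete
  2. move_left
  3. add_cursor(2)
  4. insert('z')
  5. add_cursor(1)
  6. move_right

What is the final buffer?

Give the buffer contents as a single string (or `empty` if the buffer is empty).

Answer: vzwzhzlt

Derivation:
After op 1 (delete): buffer="vwhlt" (len 5), cursors c1@2 c2@4, authorship .....
After op 2 (move_left): buffer="vwhlt" (len 5), cursors c1@1 c2@3, authorship .....
After op 3 (add_cursor(2)): buffer="vwhlt" (len 5), cursors c1@1 c3@2 c2@3, authorship .....
After op 4 (insert('z')): buffer="vzwzhzlt" (len 8), cursors c1@2 c3@4 c2@6, authorship .1.3.2..
After op 5 (add_cursor(1)): buffer="vzwzhzlt" (len 8), cursors c4@1 c1@2 c3@4 c2@6, authorship .1.3.2..
After op 6 (move_right): buffer="vzwzhzlt" (len 8), cursors c4@2 c1@3 c3@5 c2@7, authorship .1.3.2..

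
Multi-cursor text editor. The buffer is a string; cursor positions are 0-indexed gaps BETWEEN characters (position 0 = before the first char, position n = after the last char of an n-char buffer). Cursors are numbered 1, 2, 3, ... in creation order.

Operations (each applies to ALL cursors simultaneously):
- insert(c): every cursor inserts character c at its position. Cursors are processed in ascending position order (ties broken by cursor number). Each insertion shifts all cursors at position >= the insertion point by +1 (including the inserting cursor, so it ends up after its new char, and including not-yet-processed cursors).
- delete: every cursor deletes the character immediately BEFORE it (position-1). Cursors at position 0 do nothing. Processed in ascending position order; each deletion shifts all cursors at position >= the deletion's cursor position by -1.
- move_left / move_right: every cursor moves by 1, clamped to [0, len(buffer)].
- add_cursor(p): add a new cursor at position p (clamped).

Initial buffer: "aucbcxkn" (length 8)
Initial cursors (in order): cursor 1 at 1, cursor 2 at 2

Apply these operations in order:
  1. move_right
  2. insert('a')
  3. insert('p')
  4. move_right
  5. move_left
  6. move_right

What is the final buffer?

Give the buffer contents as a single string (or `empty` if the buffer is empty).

Answer: auapcapbcxkn

Derivation:
After op 1 (move_right): buffer="aucbcxkn" (len 8), cursors c1@2 c2@3, authorship ........
After op 2 (insert('a')): buffer="auacabcxkn" (len 10), cursors c1@3 c2@5, authorship ..1.2.....
After op 3 (insert('p')): buffer="auapcapbcxkn" (len 12), cursors c1@4 c2@7, authorship ..11.22.....
After op 4 (move_right): buffer="auapcapbcxkn" (len 12), cursors c1@5 c2@8, authorship ..11.22.....
After op 5 (move_left): buffer="auapcapbcxkn" (len 12), cursors c1@4 c2@7, authorship ..11.22.....
After op 6 (move_right): buffer="auapcapbcxkn" (len 12), cursors c1@5 c2@8, authorship ..11.22.....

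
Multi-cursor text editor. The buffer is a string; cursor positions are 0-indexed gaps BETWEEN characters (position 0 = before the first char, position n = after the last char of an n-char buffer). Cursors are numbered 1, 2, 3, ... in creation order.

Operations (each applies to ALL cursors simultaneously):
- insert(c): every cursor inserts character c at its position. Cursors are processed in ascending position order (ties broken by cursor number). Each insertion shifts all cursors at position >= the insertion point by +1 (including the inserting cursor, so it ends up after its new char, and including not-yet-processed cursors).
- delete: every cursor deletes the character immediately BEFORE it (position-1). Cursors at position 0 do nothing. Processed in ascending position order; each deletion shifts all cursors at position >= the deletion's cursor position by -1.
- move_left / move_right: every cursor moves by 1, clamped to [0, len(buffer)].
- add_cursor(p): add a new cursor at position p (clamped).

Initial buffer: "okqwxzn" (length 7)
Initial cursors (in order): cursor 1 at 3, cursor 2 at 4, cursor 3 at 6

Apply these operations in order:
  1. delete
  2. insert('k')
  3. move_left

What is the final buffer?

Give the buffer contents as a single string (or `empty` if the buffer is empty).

Answer: okkkxkn

Derivation:
After op 1 (delete): buffer="okxn" (len 4), cursors c1@2 c2@2 c3@3, authorship ....
After op 2 (insert('k')): buffer="okkkxkn" (len 7), cursors c1@4 c2@4 c3@6, authorship ..12.3.
After op 3 (move_left): buffer="okkkxkn" (len 7), cursors c1@3 c2@3 c3@5, authorship ..12.3.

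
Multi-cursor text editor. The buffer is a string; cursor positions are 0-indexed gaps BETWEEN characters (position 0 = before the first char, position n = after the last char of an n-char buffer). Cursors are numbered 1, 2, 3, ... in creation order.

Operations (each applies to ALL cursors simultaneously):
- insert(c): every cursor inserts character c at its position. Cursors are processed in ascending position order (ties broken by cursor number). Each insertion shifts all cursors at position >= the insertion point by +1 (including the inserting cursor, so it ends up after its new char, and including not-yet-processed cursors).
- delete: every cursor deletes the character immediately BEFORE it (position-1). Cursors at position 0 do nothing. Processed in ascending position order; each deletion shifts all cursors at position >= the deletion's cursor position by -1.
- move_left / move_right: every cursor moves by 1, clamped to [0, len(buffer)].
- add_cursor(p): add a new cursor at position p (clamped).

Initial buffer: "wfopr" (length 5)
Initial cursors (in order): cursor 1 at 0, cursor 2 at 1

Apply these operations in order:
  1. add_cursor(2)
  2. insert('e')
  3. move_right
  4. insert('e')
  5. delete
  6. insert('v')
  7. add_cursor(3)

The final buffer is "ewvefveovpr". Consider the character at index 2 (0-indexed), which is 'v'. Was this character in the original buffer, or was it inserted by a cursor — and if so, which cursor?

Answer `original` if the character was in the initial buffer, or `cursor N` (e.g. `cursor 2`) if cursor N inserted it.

After op 1 (add_cursor(2)): buffer="wfopr" (len 5), cursors c1@0 c2@1 c3@2, authorship .....
After op 2 (insert('e')): buffer="ewefeopr" (len 8), cursors c1@1 c2@3 c3@5, authorship 1.2.3...
After op 3 (move_right): buffer="ewefeopr" (len 8), cursors c1@2 c2@4 c3@6, authorship 1.2.3...
After op 4 (insert('e')): buffer="eweefeeoepr" (len 11), cursors c1@3 c2@6 c3@9, authorship 1.12.23.3..
After op 5 (delete): buffer="ewefeopr" (len 8), cursors c1@2 c2@4 c3@6, authorship 1.2.3...
After op 6 (insert('v')): buffer="ewvefveovpr" (len 11), cursors c1@3 c2@6 c3@9, authorship 1.12.23.3..
After op 7 (add_cursor(3)): buffer="ewvefveovpr" (len 11), cursors c1@3 c4@3 c2@6 c3@9, authorship 1.12.23.3..
Authorship (.=original, N=cursor N): 1 . 1 2 . 2 3 . 3 . .
Index 2: author = 1

Answer: cursor 1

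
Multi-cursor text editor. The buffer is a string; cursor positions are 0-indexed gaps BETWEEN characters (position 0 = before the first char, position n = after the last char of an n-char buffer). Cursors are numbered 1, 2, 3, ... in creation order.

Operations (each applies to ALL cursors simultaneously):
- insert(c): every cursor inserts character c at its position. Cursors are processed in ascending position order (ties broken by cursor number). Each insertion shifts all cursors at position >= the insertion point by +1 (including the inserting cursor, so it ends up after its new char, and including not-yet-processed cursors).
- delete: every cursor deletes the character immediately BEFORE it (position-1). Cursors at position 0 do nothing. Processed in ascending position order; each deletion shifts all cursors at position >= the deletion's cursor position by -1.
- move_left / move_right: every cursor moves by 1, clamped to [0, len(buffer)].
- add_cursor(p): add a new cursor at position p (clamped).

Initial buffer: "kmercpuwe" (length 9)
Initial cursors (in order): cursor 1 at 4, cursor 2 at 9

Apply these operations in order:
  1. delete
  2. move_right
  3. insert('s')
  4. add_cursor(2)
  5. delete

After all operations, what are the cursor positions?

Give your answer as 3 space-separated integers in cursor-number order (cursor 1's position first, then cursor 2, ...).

After op 1 (delete): buffer="kmecpuw" (len 7), cursors c1@3 c2@7, authorship .......
After op 2 (move_right): buffer="kmecpuw" (len 7), cursors c1@4 c2@7, authorship .......
After op 3 (insert('s')): buffer="kmecspuws" (len 9), cursors c1@5 c2@9, authorship ....1...2
After op 4 (add_cursor(2)): buffer="kmecspuws" (len 9), cursors c3@2 c1@5 c2@9, authorship ....1...2
After op 5 (delete): buffer="kecpuw" (len 6), cursors c3@1 c1@3 c2@6, authorship ......

Answer: 3 6 1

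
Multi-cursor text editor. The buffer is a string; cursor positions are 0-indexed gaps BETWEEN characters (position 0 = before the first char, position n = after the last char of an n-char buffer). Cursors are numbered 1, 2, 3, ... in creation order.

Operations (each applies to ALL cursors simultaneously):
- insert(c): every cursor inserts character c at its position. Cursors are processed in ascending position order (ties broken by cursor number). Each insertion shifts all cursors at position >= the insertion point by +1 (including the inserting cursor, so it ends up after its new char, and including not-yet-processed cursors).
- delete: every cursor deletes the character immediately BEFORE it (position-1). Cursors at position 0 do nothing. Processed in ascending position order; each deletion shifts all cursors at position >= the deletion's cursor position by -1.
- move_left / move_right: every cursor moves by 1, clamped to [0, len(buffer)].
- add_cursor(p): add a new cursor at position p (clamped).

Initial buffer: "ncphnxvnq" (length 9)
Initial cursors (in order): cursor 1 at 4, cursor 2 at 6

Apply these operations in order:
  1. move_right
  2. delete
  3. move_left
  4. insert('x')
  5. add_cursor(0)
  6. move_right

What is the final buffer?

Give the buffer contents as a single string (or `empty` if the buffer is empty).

Answer: ncpxhxxnq

Derivation:
After op 1 (move_right): buffer="ncphnxvnq" (len 9), cursors c1@5 c2@7, authorship .........
After op 2 (delete): buffer="ncphxnq" (len 7), cursors c1@4 c2@5, authorship .......
After op 3 (move_left): buffer="ncphxnq" (len 7), cursors c1@3 c2@4, authorship .......
After op 4 (insert('x')): buffer="ncpxhxxnq" (len 9), cursors c1@4 c2@6, authorship ...1.2...
After op 5 (add_cursor(0)): buffer="ncpxhxxnq" (len 9), cursors c3@0 c1@4 c2@6, authorship ...1.2...
After op 6 (move_right): buffer="ncpxhxxnq" (len 9), cursors c3@1 c1@5 c2@7, authorship ...1.2...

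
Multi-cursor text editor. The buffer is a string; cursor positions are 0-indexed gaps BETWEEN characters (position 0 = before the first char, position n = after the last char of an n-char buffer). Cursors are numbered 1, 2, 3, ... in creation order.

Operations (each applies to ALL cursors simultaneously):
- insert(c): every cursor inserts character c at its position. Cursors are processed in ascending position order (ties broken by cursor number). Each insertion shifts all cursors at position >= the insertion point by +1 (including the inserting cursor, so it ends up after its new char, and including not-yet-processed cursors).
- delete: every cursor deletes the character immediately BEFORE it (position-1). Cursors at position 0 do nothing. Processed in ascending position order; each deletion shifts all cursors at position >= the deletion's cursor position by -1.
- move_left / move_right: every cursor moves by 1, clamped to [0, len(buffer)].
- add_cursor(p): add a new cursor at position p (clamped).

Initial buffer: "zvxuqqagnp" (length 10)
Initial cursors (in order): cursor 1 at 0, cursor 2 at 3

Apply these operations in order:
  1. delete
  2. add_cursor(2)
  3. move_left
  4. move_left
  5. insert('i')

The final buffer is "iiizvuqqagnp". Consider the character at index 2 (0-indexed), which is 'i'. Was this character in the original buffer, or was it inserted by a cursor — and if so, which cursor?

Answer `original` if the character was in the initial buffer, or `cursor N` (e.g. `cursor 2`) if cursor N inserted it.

Answer: cursor 3

Derivation:
After op 1 (delete): buffer="zvuqqagnp" (len 9), cursors c1@0 c2@2, authorship .........
After op 2 (add_cursor(2)): buffer="zvuqqagnp" (len 9), cursors c1@0 c2@2 c3@2, authorship .........
After op 3 (move_left): buffer="zvuqqagnp" (len 9), cursors c1@0 c2@1 c3@1, authorship .........
After op 4 (move_left): buffer="zvuqqagnp" (len 9), cursors c1@0 c2@0 c3@0, authorship .........
After op 5 (insert('i')): buffer="iiizvuqqagnp" (len 12), cursors c1@3 c2@3 c3@3, authorship 123.........
Authorship (.=original, N=cursor N): 1 2 3 . . . . . . . . .
Index 2: author = 3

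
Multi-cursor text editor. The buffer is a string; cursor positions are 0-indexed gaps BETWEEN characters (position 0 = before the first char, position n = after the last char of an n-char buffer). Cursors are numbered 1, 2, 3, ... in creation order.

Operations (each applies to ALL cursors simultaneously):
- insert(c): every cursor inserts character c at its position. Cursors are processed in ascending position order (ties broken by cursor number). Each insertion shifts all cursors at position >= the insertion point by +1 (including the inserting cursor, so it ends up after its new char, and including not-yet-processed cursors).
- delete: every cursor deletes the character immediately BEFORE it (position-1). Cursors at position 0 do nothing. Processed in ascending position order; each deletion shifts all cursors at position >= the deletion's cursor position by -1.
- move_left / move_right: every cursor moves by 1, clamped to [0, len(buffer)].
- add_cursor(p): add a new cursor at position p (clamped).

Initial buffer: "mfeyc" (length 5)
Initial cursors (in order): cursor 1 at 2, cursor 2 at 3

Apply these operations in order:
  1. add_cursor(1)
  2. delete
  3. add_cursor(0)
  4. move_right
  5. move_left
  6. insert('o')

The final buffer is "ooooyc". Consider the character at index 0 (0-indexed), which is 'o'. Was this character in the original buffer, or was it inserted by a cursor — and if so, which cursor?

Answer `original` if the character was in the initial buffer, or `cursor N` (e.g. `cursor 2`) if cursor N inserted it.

After op 1 (add_cursor(1)): buffer="mfeyc" (len 5), cursors c3@1 c1@2 c2@3, authorship .....
After op 2 (delete): buffer="yc" (len 2), cursors c1@0 c2@0 c3@0, authorship ..
After op 3 (add_cursor(0)): buffer="yc" (len 2), cursors c1@0 c2@0 c3@0 c4@0, authorship ..
After op 4 (move_right): buffer="yc" (len 2), cursors c1@1 c2@1 c3@1 c4@1, authorship ..
After op 5 (move_left): buffer="yc" (len 2), cursors c1@0 c2@0 c3@0 c4@0, authorship ..
After op 6 (insert('o')): buffer="ooooyc" (len 6), cursors c1@4 c2@4 c3@4 c4@4, authorship 1234..
Authorship (.=original, N=cursor N): 1 2 3 4 . .
Index 0: author = 1

Answer: cursor 1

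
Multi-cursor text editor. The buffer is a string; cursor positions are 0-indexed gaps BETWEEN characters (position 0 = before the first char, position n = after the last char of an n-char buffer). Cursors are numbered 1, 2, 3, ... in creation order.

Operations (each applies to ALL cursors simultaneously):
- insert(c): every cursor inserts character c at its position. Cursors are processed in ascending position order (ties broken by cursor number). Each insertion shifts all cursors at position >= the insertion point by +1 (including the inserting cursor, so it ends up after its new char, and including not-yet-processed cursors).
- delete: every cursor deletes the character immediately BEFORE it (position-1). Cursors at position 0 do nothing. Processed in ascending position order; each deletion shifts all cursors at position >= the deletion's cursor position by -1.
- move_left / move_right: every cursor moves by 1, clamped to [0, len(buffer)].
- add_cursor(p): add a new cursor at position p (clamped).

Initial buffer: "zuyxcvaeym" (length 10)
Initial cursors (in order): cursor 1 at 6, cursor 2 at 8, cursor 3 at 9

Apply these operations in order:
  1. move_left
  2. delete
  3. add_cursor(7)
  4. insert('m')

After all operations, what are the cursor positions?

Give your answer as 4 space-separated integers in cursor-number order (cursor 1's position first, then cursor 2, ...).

Answer: 5 8 8 11

Derivation:
After op 1 (move_left): buffer="zuyxcvaeym" (len 10), cursors c1@5 c2@7 c3@8, authorship ..........
After op 2 (delete): buffer="zuyxvym" (len 7), cursors c1@4 c2@5 c3@5, authorship .......
After op 3 (add_cursor(7)): buffer="zuyxvym" (len 7), cursors c1@4 c2@5 c3@5 c4@7, authorship .......
After op 4 (insert('m')): buffer="zuyxmvmmymm" (len 11), cursors c1@5 c2@8 c3@8 c4@11, authorship ....1.23..4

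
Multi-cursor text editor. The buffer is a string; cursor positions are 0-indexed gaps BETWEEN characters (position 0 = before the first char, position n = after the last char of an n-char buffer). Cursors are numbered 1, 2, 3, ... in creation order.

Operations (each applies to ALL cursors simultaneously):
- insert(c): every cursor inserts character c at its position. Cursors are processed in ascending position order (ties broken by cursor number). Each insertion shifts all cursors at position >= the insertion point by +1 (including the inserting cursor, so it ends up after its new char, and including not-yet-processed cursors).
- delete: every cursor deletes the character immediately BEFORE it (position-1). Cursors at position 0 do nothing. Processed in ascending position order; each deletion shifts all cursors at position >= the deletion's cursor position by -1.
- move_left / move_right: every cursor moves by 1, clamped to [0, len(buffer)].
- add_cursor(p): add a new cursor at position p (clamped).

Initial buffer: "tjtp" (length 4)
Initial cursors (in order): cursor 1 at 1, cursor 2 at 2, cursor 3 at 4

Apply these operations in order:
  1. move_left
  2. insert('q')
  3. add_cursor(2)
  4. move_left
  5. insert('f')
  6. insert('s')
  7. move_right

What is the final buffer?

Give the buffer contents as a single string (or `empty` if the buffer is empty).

Answer: fsqfstfsqjtfsqp

Derivation:
After op 1 (move_left): buffer="tjtp" (len 4), cursors c1@0 c2@1 c3@3, authorship ....
After op 2 (insert('q')): buffer="qtqjtqp" (len 7), cursors c1@1 c2@3 c3@6, authorship 1.2..3.
After op 3 (add_cursor(2)): buffer="qtqjtqp" (len 7), cursors c1@1 c4@2 c2@3 c3@6, authorship 1.2..3.
After op 4 (move_left): buffer="qtqjtqp" (len 7), cursors c1@0 c4@1 c2@2 c3@5, authorship 1.2..3.
After op 5 (insert('f')): buffer="fqftfqjtfqp" (len 11), cursors c1@1 c4@3 c2@5 c3@9, authorship 114.22..33.
After op 6 (insert('s')): buffer="fsqfstfsqjtfsqp" (len 15), cursors c1@2 c4@5 c2@8 c3@13, authorship 11144.222..333.
After op 7 (move_right): buffer="fsqfstfsqjtfsqp" (len 15), cursors c1@3 c4@6 c2@9 c3@14, authorship 11144.222..333.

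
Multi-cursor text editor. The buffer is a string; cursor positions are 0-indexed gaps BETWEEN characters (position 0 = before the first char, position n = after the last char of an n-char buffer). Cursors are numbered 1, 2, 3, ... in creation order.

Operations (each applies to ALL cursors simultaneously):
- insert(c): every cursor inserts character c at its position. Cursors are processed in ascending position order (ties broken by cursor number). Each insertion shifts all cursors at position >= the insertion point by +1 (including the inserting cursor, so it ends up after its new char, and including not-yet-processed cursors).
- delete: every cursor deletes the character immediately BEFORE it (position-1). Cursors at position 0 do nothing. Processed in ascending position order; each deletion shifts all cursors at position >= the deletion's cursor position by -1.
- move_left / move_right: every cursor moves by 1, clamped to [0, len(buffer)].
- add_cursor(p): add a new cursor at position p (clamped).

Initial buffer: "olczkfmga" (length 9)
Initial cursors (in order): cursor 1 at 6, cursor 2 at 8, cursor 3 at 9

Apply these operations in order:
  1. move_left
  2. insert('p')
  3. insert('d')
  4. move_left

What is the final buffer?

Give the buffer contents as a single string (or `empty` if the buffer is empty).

Answer: olczkpdfmpdgpda

Derivation:
After op 1 (move_left): buffer="olczkfmga" (len 9), cursors c1@5 c2@7 c3@8, authorship .........
After op 2 (insert('p')): buffer="olczkpfmpgpa" (len 12), cursors c1@6 c2@9 c3@11, authorship .....1..2.3.
After op 3 (insert('d')): buffer="olczkpdfmpdgpda" (len 15), cursors c1@7 c2@11 c3@14, authorship .....11..22.33.
After op 4 (move_left): buffer="olczkpdfmpdgpda" (len 15), cursors c1@6 c2@10 c3@13, authorship .....11..22.33.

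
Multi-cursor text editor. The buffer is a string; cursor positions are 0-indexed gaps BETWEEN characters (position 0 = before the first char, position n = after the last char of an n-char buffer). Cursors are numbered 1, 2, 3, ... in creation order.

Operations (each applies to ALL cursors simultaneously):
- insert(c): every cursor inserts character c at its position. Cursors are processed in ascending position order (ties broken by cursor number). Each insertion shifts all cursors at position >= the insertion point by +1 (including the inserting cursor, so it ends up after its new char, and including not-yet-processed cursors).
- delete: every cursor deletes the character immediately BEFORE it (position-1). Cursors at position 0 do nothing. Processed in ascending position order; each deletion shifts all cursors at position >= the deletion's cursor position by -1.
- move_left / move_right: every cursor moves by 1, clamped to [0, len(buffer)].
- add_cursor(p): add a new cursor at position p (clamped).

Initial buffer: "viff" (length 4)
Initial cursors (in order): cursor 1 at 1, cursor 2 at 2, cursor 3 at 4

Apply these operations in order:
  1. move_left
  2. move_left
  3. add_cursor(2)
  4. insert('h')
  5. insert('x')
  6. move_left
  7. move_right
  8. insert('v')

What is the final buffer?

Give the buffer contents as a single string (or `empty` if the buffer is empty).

Answer: hhxxvvvihhxxvvff

Derivation:
After op 1 (move_left): buffer="viff" (len 4), cursors c1@0 c2@1 c3@3, authorship ....
After op 2 (move_left): buffer="viff" (len 4), cursors c1@0 c2@0 c3@2, authorship ....
After op 3 (add_cursor(2)): buffer="viff" (len 4), cursors c1@0 c2@0 c3@2 c4@2, authorship ....
After op 4 (insert('h')): buffer="hhvihhff" (len 8), cursors c1@2 c2@2 c3@6 c4@6, authorship 12..34..
After op 5 (insert('x')): buffer="hhxxvihhxxff" (len 12), cursors c1@4 c2@4 c3@10 c4@10, authorship 1212..3434..
After op 6 (move_left): buffer="hhxxvihhxxff" (len 12), cursors c1@3 c2@3 c3@9 c4@9, authorship 1212..3434..
After op 7 (move_right): buffer="hhxxvihhxxff" (len 12), cursors c1@4 c2@4 c3@10 c4@10, authorship 1212..3434..
After op 8 (insert('v')): buffer="hhxxvvvihhxxvvff" (len 16), cursors c1@6 c2@6 c3@14 c4@14, authorship 121212..343434..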